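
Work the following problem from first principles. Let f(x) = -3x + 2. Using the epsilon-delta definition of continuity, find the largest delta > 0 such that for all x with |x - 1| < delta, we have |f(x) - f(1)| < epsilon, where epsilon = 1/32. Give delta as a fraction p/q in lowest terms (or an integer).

We compute f(1) = -3*(1) + 2 = -1.
|f(x) - f(1)| = |-3x + 2 - (-1)| = |-3(x - 1)| = 3|x - 1|.
We need 3|x - 1| < 1/32, i.e. |x - 1| < 1/32 / 3 = 1/96.
So any delta <= 1/96 works. Conversely, if delta > 1/96, then x = 1 + 1/96 satisfies |x - 1| = 1/96 < delta but |f(x) - f(1)| = 3 * 1/96 = 1/32, which is not < 1/32; so no larger delta works.
Hence the largest such delta is 1/96.

1/96


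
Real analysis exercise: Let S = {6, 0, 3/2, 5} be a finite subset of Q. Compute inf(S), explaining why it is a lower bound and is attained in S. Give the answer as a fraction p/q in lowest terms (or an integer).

S is finite, so inf(S) = min(S).
Sorted increasing:
0, 3/2, 5, 6
The extremum is 0.
For every x in S, x >= 0. And 0 is in S, so it is attained.
Therefore inf(S) = 0.

0


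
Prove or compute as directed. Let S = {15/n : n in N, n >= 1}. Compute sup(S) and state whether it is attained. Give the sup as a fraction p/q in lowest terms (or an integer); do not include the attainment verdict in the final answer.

Analysis:
- Values: 15, 15/2, 5, 15/4, ... strictly decreasing.
- The maximum is 15 (n=1); sup = 15 (attained).
- The set is bounded below by 0; 15/n -> 0 so 0 is the greatest lower bound.
- 0 is not in the set, so inf = 0 is not attained.
Conclusion: sup(S) = 15, attained in S.

15


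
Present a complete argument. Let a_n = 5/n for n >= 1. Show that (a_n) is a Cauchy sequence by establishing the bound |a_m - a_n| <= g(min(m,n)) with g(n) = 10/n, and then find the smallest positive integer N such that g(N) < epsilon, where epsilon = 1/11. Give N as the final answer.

For any m, n >= 1, by the triangle inequality:
|a_m - a_n| = |5/m - 5/n| <= 5*1/m + 5*1/n <= 10/min(m,n).
So g(n) = 10/n bounds the Cauchy difference. Since g(n) -> 0, (a_n) is Cauchy.
Now solve g(N) < 1/11: 10/N < 1/11 <=> N > 10 / (1/11) = 110.
The smallest integer strictly greater than 110 is N = 111.
Check: g(111) = 10/111 = 10/111 < 1/11; g(110) = 1/11 >= 1/11. So N = 111.

111


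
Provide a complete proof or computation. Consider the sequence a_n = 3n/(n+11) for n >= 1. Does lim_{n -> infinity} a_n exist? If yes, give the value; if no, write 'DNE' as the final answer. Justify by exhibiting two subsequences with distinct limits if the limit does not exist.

Examine the behaviour of a_n along subsequences.
Even-n subsequence a_{2k} = 3(2k)/(2k+11) -> 3. Odd-n subsequence a_{2k+1} = 3(2k+1)/(2k+12) -> 3. Both tend to 3, which suggests the limit is 3; verify directly.
|a_n - 3| = |3n - 3(n+11)| / (n+11) = 33/(n+11) < 33/n for every n >= 1.
Given epsilon > 0, choose a positive integer N > 33/epsilon. Then for all n >= N, |a_n - 3| < 33/n <= 33/N < epsilon.
So by the definition of the limit, lim a_n exists and equals 3.

3


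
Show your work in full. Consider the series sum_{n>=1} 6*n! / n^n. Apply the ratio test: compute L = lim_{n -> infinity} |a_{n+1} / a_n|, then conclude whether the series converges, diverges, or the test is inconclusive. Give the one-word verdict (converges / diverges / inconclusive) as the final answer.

Let a_n denote the general term. Form the ratio a_{n+1}/a_n and simplify:
a_{n+1}/a_n = (n/(n + 1))^n
Take the limit as n -> infinity: L = exp(-1).
Since L = exp(-1) < 1, the ratio test implies the series converges.

converges


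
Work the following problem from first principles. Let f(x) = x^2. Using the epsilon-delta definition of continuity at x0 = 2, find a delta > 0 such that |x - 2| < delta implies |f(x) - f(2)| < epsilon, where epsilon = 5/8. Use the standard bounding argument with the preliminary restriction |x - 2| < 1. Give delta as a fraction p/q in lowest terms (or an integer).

Factor: |x^2 - (2)^2| = |x - 2| * |x + 2|.
Impose |x - 2| < 1 first. Then |x + 2| = |(x - 2) + 2*(2)| <= |x - 2| + 2*|2| < 1 + 4 = 5.
So |x^2 - (2)^2| < delta * 5.
We need delta * 5 <= 5/8, i.e. delta <= 5/8/5 = 1/8.
Since 1/8 < 1, this is tighter than 1; take delta = 1/8.
So delta = 1/8 works.

1/8


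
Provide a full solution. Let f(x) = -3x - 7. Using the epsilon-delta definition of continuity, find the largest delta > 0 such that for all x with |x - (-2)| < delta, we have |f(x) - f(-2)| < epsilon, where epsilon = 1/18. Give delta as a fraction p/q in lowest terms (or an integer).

We compute f(-2) = -3*(-2) - 7 = -1.
|f(x) - f(-2)| = |-3x - 7 - (-1)| = |-3(x - (-2))| = 3|x - (-2)|.
We need 3|x - (-2)| < 1/18, i.e. |x - (-2)| < 1/18 / 3 = 1/54.
So any delta <= 1/54 works. Conversely, if delta > 1/54, then x = -2 + 1/54 satisfies |x - (-2)| = 1/54 < delta but |f(x) - f(-2)| = 3 * 1/54 = 1/18, which is not < 1/18; so no larger delta works.
Hence the largest such delta is 1/54.

1/54


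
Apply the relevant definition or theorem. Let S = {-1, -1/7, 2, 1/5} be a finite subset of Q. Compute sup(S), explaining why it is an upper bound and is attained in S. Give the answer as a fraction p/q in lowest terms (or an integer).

S is finite, so sup(S) = max(S).
Sorted decreasing:
2, 1/5, -1/7, -1
The extremum is 2.
For every x in S, x <= 2. And 2 is in S, so it is attained.
Therefore sup(S) = 2.

2


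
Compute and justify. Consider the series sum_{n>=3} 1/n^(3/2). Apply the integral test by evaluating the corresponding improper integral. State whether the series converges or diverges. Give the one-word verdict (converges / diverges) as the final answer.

Let f(x) = x^(-3/2). Then f is positive, continuous, and decreasing on [3, infinity), so the integral test applies.
Compute the improper integral int_{3}^infinity f(x) dx:
  antiderivative F(x) = -2/sqrt(x).
  As x -> infinity, F(x) -> 0 (since p = 3/2 > 1).
  So int = F(infinity) - F(3) = 0 - (-2*sqrt(3)/3) = 2*sqrt(3)/3.
  Finite, so by the integral test, the series converges.

converges


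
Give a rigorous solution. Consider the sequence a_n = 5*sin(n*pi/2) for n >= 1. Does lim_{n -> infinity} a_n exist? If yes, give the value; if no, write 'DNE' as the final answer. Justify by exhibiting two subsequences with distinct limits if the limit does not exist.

Examine the behaviour of a_n along subsequences.
a_{4k+1} = 5*sin(pi/2 + 2k*pi) = 5 -> 5. a_{4k+3} = 5*sin(3pi/2 + 2k*pi) = -5 -> -5.
Since these two subsequential limits are 5 and -5, distinct, the full sequence cannot converge (a convergent sequence has all subsequences tending to the same limit). So lim a_n does not exist.

DNE


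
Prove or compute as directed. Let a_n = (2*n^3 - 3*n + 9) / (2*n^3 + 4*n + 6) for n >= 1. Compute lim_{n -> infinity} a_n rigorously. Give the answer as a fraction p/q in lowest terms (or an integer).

Divide numerator and denominator by n^3, the highest power:
numerator / n^3 = 2 - 3/n^2 + 9/n^3
denominator / n^3 = 2 + 4/n^2 + 6/n^3
As n -> infinity, all terms of the form c/n^k (k >= 1) tend to 0.
So numerator / n^3 -> 2 and denominator / n^3 -> 2.
Therefore lim a_n = 1.

1


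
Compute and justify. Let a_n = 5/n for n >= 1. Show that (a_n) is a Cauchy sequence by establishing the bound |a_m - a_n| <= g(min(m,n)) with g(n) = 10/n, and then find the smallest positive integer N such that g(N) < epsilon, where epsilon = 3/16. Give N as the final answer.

For any m, n >= 1, by the triangle inequality:
|a_m - a_n| = |5/m - 5/n| <= 5*1/m + 5*1/n <= 10/min(m,n).
So g(n) = 10/n bounds the Cauchy difference. Since g(n) -> 0, (a_n) is Cauchy.
Now solve g(N) < 3/16: 10/N < 3/16 <=> N > 10 / (3/16) = 160/3.
The smallest integer strictly greater than 160/3 is N = 54.
Check: g(54) = 10/54 = 5/27 < 3/16; g(53) = 10/53 >= 3/16. So N = 54.

54


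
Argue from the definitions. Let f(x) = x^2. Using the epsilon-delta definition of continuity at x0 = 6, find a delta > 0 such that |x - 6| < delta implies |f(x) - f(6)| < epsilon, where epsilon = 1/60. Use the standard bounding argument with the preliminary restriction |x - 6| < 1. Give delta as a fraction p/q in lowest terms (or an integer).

Factor: |x^2 - (6)^2| = |x - 6| * |x + 6|.
Impose |x - 6| < 1 first. Then |x + 6| = |(x - 6) + 2*(6)| <= |x - 6| + 2*|6| < 1 + 12 = 13.
So |x^2 - (6)^2| < delta * 13.
We need delta * 13 <= 1/60, i.e. delta <= 1/60/13 = 1/780.
Since 1/780 < 1, this is tighter than 1; take delta = 1/780.
So delta = 1/780 works.

1/780


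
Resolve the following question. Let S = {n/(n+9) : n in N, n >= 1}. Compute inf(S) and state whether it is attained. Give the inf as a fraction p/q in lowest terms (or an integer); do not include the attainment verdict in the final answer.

Analysis:
- Values: 1/10, 2/11, 1/4, 4/13, ... strictly increasing.
- Minimum is 1/10 (n=1); inf = 1/10 (attained).
- n/(n+9) = 1 - 9/(n+9) -> 1 from below as n -> infinity, and never equals 1.
- So sup = 1 (not attained).
Conclusion: inf(S) = 1/10, attained in S.

1/10


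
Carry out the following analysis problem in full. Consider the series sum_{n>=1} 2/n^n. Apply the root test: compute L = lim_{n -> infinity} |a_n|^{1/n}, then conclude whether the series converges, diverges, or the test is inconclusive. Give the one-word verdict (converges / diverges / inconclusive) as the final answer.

Let a_n denote the general term. Form |a_n|^(1/n) and simplify:
|a_n|^(1/n) = 2^(1/n)/n
Take the limit as n -> infinity: L = 0.
Since L = 0 < 1, the root test implies convergence.

converges


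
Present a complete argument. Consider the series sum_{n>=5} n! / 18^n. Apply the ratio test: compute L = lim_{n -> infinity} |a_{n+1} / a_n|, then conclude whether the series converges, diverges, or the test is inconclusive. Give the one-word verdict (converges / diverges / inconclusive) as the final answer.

Let a_n denote the general term. Form the ratio a_{n+1}/a_n and simplify:
a_{n+1}/a_n = n/18 + 1/18
Take the limit as n -> infinity: L = infinity.
Since L = infinity > 1 (or L = infinity), the ratio test implies the series diverges.

diverges


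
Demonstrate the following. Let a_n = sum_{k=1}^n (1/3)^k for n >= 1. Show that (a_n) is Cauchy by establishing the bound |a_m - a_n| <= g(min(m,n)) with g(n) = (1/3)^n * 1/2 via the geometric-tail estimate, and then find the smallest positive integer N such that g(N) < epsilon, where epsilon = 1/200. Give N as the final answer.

For m > n >= 1: |a_m - a_n| = sum_{k=n+1}^m (1/3)^k < sum_{k=n+1}^infinity (1/3)^k = (1/3)^(n+1) / (1 - 1/3) = (1/3)^n * (1/3) * (3/2) = (1/3)^n * 1/2.
So g(n) = (1/3)^n / 2. Since g(n) -> 0, (a_n) is Cauchy.
Now solve g(N) < 1/200: (1/3)^N / 2 < 1/200 <=> 3^N > 1 / (2 * 1/200) = 100.
Check powers of 3: 3^4 = 81 <= 100, 3^5 = 243 > 100.
So the smallest such N is 5. Check: g(5) = 1/(2 * 243) = 1/486 < 1/200.

5


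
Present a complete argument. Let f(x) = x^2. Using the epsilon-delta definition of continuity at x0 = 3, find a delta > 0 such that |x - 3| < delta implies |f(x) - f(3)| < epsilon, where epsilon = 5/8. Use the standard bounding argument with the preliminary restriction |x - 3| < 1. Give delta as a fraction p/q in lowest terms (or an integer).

Factor: |x^2 - (3)^2| = |x - 3| * |x + 3|.
Impose |x - 3| < 1 first. Then |x + 3| = |(x - 3) + 2*(3)| <= |x - 3| + 2*|3| < 1 + 6 = 7.
So |x^2 - (3)^2| < delta * 7.
We need delta * 7 <= 5/8, i.e. delta <= 5/8/7 = 5/56.
Since 5/56 < 1, this is tighter than 1; take delta = 5/56.
So delta = 5/56 works.

5/56


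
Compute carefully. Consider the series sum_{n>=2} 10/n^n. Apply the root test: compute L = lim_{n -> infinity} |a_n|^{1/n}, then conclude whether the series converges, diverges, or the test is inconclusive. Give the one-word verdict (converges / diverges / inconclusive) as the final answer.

Let a_n denote the general term. Form |a_n|^(1/n) and simplify:
|a_n|^(1/n) = 10^(1/n)/n
Take the limit as n -> infinity: L = 0.
Since L = 0 < 1, the root test implies convergence.

converges


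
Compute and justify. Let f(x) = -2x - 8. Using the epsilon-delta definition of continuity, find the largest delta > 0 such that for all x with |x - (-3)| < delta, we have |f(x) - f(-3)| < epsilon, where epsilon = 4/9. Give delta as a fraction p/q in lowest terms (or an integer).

We compute f(-3) = -2*(-3) - 8 = -2.
|f(x) - f(-3)| = |-2x - 8 - (-2)| = |-2(x - (-3))| = 2|x - (-3)|.
We need 2|x - (-3)| < 4/9, i.e. |x - (-3)| < 4/9 / 2 = 2/9.
So any delta <= 2/9 works. Conversely, if delta > 2/9, then x = -3 + 2/9 satisfies |x - (-3)| = 2/9 < delta but |f(x) - f(-3)| = 2 * 2/9 = 4/9, which is not < 4/9; so no larger delta works.
Hence the largest such delta is 2/9.

2/9


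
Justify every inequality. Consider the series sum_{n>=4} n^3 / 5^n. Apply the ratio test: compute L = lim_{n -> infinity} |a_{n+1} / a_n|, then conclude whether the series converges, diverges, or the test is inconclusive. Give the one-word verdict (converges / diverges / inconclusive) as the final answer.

Let a_n denote the general term. Form the ratio a_{n+1}/a_n and simplify:
a_{n+1}/a_n = (n + 1)^3/(5*n^3)
Take the limit as n -> infinity: L = 1/5.
Since L = 1/5 < 1, the ratio test implies the series converges.

converges


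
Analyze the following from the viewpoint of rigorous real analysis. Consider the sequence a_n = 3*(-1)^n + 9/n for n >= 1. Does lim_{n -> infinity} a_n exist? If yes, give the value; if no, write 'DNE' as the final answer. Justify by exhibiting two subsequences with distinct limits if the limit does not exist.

Examine the behaviour of a_n along subsequences.
a_{2k} = 3 + 9/(2k) -> 3. a_{2k+1} = -3 + 9/(2k+1) -> -3.
Since these two subsequential limits are 3 and -3, distinct, the full sequence cannot converge (a convergent sequence has all subsequences tending to the same limit). So lim a_n does not exist.

DNE


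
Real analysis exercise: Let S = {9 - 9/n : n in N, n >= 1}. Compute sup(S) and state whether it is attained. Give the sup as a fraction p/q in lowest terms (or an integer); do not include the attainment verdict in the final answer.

Analysis:
- Values: 0, 9/2, 6, 27/4, ... strictly increasing.
- Minimum is 0 (n=1); inf = 0 (attained).
- 9 - 9/n -> 9 from below; sup = 9, not attained.
Conclusion: sup(S) = 9, not attained in S.

9


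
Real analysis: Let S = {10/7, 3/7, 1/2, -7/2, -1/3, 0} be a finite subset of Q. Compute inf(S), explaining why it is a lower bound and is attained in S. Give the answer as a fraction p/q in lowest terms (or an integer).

S is finite, so inf(S) = min(S).
Sorted increasing:
-7/2, -1/3, 0, 3/7, 1/2, 10/7
The extremum is -7/2.
For every x in S, x >= -7/2. And -7/2 is in S, so it is attained.
Therefore inf(S) = -7/2.

-7/2


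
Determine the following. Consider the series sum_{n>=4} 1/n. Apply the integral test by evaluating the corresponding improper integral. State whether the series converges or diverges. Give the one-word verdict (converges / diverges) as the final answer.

Let f(x) = 1/x. Then f is positive, continuous, and decreasing on [4, infinity), so the integral test applies.
Compute the improper integral int_{4}^infinity f(x) dx:
  antiderivative F(x) = log(x).
  As x -> infinity, log(x) -> infinity.
  So int = infinity - log(4) = infinity. By the integral test, the series diverges.

diverges


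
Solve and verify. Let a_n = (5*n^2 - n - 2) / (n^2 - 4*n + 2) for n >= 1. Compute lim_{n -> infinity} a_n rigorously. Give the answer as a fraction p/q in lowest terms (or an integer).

Divide numerator and denominator by n^2, the highest power:
numerator / n^2 = 5 - 1/n - 2/n^2
denominator / n^2 = 1 - 4/n + 2/n^2
As n -> infinity, all terms of the form c/n^k (k >= 1) tend to 0.
So numerator / n^2 -> 5 and denominator / n^2 -> 1.
Therefore lim a_n = 5.

5


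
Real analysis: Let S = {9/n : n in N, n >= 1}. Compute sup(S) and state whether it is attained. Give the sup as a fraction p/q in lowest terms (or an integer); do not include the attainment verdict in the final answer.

Analysis:
- Values: 9, 9/2, 3, 9/4, ... strictly decreasing.
- The maximum is 9 (n=1); sup = 9 (attained).
- The set is bounded below by 0; 9/n -> 0 so 0 is the greatest lower bound.
- 0 is not in the set, so inf = 0 is not attained.
Conclusion: sup(S) = 9, attained in S.

9


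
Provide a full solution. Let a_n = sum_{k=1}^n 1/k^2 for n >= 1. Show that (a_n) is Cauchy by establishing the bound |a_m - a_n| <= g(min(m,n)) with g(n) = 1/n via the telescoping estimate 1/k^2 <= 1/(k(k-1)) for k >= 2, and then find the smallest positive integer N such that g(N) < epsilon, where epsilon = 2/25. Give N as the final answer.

For m > n >= 1: |a_m - a_n| = sum_{k=n+1}^m 1/k^2.
Use 1/k^2 <= 1/(k(k-1)) = 1/(k-1) - 1/k for k >= 2:
sum_{k=n+1}^m 1/k^2 <= sum_{k=n+1}^m (1/(k-1) - 1/k) = 1/n - 1/m <= 1/n.
By symmetry the same bound holds with n,m swapped, so |a_m - a_n| <= 1/min(m,n) = g(min(m,n)). Since g(n) -> 0, (a_n) is Cauchy.
Now solve g(N) < 2/25: 1/N < 2/25 <=> N > 1/(2/25) = 25/2.
The smallest integer strictly greater than 25/2 is N = 13.
Check: g(13) = 1/13 < 2/25; g(12) = 1/12 >= 2/25. So N = 13.

13


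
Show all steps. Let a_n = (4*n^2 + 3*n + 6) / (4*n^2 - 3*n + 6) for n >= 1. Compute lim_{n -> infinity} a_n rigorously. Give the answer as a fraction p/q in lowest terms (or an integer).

Divide numerator and denominator by n^2, the highest power:
numerator / n^2 = 4 + 3/n + 6/n^2
denominator / n^2 = 4 - 3/n + 6/n^2
As n -> infinity, all terms of the form c/n^k (k >= 1) tend to 0.
So numerator / n^2 -> 4 and denominator / n^2 -> 4.
Therefore lim a_n = 1.

1


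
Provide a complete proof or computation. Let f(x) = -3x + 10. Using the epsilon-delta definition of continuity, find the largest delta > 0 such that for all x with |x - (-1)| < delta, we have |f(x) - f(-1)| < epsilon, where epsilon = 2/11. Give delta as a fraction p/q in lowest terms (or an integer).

We compute f(-1) = -3*(-1) + 10 = 13.
|f(x) - f(-1)| = |-3x + 10 - (13)| = |-3(x - (-1))| = 3|x - (-1)|.
We need 3|x - (-1)| < 2/11, i.e. |x - (-1)| < 2/11 / 3 = 2/33.
So any delta <= 2/33 works. Conversely, if delta > 2/33, then x = -1 + 2/33 satisfies |x - (-1)| = 2/33 < delta but |f(x) - f(-1)| = 3 * 2/33 = 2/11, which is not < 2/11; so no larger delta works.
Hence the largest such delta is 2/33.

2/33


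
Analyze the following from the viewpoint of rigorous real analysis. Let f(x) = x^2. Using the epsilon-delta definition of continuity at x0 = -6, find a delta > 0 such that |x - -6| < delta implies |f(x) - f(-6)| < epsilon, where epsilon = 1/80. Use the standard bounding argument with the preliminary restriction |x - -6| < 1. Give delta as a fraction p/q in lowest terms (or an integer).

Factor: |x^2 - (-6)^2| = |x - -6| * |x + -6|.
Impose |x - -6| < 1 first. Then |x + -6| = |(x - -6) + 2*(-6)| <= |x - -6| + 2*|-6| < 1 + 12 = 13.
So |x^2 - (-6)^2| < delta * 13.
We need delta * 13 <= 1/80, i.e. delta <= 1/80/13 = 1/1040.
Since 1/1040 < 1, this is tighter than 1; take delta = 1/1040.
So delta = 1/1040 works.

1/1040


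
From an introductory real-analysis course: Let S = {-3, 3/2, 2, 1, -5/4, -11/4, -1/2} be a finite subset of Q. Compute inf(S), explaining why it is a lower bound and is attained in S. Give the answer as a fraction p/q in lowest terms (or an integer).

S is finite, so inf(S) = min(S).
Sorted increasing:
-3, -11/4, -5/4, -1/2, 1, 3/2, 2
The extremum is -3.
For every x in S, x >= -3. And -3 is in S, so it is attained.
Therefore inf(S) = -3.

-3


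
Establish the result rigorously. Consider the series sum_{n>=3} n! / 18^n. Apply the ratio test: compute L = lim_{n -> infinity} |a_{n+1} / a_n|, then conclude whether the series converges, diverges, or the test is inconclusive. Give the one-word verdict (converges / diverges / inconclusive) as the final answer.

Let a_n denote the general term. Form the ratio a_{n+1}/a_n and simplify:
a_{n+1}/a_n = n/18 + 1/18
Take the limit as n -> infinity: L = infinity.
Since L = infinity > 1 (or L = infinity), the ratio test implies the series diverges.

diverges


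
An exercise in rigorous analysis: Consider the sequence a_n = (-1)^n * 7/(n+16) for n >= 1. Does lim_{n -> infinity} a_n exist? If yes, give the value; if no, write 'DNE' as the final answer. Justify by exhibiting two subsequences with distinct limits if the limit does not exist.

Examine the behaviour of a_n along subsequences.
Even-n subsequence a_{2k} = 7/(2k+16) -> 0. Odd-n subsequence a_{2k+1} = -7/(2k+17) -> 0. Both tend to 0, which suggests the limit is 0; verify directly.
|a_n - 0| = 7/(n+16) < 7/n for every n >= 1.
Given epsilon > 0, choose a positive integer N > 7/epsilon. Then for all n >= N, |a_n| < 7/n <= 7/N < epsilon.
So by the definition of the limit, lim a_n exists and equals 0.

0


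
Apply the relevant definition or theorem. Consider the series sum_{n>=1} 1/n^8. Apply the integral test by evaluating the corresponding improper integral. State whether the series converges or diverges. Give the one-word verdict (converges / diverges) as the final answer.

Let f(x) = x^(-8). Then f is positive, continuous, and decreasing on [1, infinity), so the integral test applies.
Compute the improper integral int_{1}^infinity f(x) dx:
  antiderivative F(x) = -1/(7*x^7).
  As x -> infinity, F(x) -> 0 (since p = 8 > 1).
  So int = F(infinity) - F(1) = 0 - (-1/7) = 1/7.
  Finite, so by the integral test, the series converges.

converges


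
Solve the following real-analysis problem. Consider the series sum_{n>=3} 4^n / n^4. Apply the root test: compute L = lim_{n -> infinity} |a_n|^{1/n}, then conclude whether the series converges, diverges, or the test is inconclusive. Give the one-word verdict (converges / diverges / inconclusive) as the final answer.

Let a_n denote the general term. Form |a_n|^(1/n) and simplify:
|a_n|^(1/n) = 4/n^(4/n)
Take the limit as n -> infinity: L = 4.
Since L = 4 > 1, the root test implies divergence.

diverges


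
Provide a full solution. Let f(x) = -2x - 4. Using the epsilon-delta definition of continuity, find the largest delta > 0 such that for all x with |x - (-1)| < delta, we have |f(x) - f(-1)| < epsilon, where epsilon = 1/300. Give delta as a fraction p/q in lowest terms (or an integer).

We compute f(-1) = -2*(-1) - 4 = -2.
|f(x) - f(-1)| = |-2x - 4 - (-2)| = |-2(x - (-1))| = 2|x - (-1)|.
We need 2|x - (-1)| < 1/300, i.e. |x - (-1)| < 1/300 / 2 = 1/600.
So any delta <= 1/600 works. Conversely, if delta > 1/600, then x = -1 + 1/600 satisfies |x - (-1)| = 1/600 < delta but |f(x) - f(-1)| = 2 * 1/600 = 1/300, which is not < 1/300; so no larger delta works.
Hence the largest such delta is 1/600.

1/600


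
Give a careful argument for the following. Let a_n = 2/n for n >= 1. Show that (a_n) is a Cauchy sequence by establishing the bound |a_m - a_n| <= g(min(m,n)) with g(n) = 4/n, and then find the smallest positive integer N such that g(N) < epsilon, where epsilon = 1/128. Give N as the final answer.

For any m, n >= 1, by the triangle inequality:
|a_m - a_n| = |2/m - 2/n| <= 2*1/m + 2*1/n <= 4/min(m,n).
So g(n) = 4/n bounds the Cauchy difference. Since g(n) -> 0, (a_n) is Cauchy.
Now solve g(N) < 1/128: 4/N < 1/128 <=> N > 4 / (1/128) = 512.
The smallest integer strictly greater than 512 is N = 513.
Check: g(513) = 4/513 = 4/513 < 1/128; g(512) = 1/128 >= 1/128. So N = 513.

513


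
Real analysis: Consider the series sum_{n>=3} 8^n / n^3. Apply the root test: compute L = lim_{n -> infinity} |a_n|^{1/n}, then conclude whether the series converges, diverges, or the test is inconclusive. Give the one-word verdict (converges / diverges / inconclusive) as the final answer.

Let a_n denote the general term. Form |a_n|^(1/n) and simplify:
|a_n|^(1/n) = 8/n^(3/n)
Take the limit as n -> infinity: L = 8.
Since L = 8 > 1, the root test implies divergence.

diverges


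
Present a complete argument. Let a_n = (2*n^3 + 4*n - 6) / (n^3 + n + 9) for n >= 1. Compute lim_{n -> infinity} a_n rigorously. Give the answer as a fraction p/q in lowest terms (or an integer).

Divide numerator and denominator by n^3, the highest power:
numerator / n^3 = 2 + 4/n^2 - 6/n^3
denominator / n^3 = 1 + n^(-2) + 9/n^3
As n -> infinity, all terms of the form c/n^k (k >= 1) tend to 0.
So numerator / n^3 -> 2 and denominator / n^3 -> 1.
Therefore lim a_n = 2.

2


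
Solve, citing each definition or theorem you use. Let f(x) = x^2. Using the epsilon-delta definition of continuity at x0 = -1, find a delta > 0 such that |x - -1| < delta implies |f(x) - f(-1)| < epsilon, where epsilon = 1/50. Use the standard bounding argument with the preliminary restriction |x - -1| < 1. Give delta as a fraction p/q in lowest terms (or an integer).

Factor: |x^2 - (-1)^2| = |x - -1| * |x + -1|.
Impose |x - -1| < 1 first. Then |x + -1| = |(x - -1) + 2*(-1)| <= |x - -1| + 2*|-1| < 1 + 2 = 3.
So |x^2 - (-1)^2| < delta * 3.
We need delta * 3 <= 1/50, i.e. delta <= 1/50/3 = 1/150.
Since 1/150 < 1, this is tighter than 1; take delta = 1/150.
So delta = 1/150 works.

1/150


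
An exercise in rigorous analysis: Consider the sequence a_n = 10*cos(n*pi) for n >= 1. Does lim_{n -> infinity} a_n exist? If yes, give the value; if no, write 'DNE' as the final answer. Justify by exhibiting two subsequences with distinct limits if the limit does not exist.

Examine the behaviour of a_n along subsequences.
cos(n*pi) = (-1)^n, so a_n = 10*(-1)^n. a_{2k} = 10 -> 10. a_{2k+1} = -10 -> -10.
Since these two subsequential limits are 10 and -10, distinct, the full sequence cannot converge (a convergent sequence has all subsequences tending to the same limit). So lim a_n does not exist.

DNE


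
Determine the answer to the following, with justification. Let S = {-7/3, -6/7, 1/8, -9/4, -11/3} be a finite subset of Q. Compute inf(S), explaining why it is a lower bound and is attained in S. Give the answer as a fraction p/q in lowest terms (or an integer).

S is finite, so inf(S) = min(S).
Sorted increasing:
-11/3, -7/3, -9/4, -6/7, 1/8
The extremum is -11/3.
For every x in S, x >= -11/3. And -11/3 is in S, so it is attained.
Therefore inf(S) = -11/3.

-11/3


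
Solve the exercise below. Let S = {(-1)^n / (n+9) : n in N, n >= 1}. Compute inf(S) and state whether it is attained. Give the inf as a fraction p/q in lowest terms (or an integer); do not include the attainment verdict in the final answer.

Analysis:
- Values: -1/10, 1/11, -1/12, 1/13, -1/14, ...
- Positive terms (even n): 1/(2+9), 1/(4+9), ... decreasing -> max = 1/11 (n=2).
- Negative terms (odd n): -1/(1+9), -1/(3+9), ... increasing -> min = -1/10 (n=1).
- So sup = 1/11 (attained at n=2); inf = -1/10 (attained at n=1).
Conclusion: inf(S) = -1/10, attained in S.

-1/10


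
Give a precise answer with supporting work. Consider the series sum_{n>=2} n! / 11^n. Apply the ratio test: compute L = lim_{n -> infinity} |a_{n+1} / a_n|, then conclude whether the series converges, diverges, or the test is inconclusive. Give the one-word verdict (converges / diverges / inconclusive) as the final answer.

Let a_n denote the general term. Form the ratio a_{n+1}/a_n and simplify:
a_{n+1}/a_n = n/11 + 1/11
Take the limit as n -> infinity: L = infinity.
Since L = infinity > 1 (or L = infinity), the ratio test implies the series diverges.

diverges


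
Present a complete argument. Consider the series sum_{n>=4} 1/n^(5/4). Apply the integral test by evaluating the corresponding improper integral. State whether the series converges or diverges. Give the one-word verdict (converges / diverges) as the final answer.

Let f(x) = x^(-5/4). Then f is positive, continuous, and decreasing on [4, infinity), so the integral test applies.
Compute the improper integral int_{4}^infinity f(x) dx:
  antiderivative F(x) = -4/x^(1/4).
  As x -> infinity, F(x) -> 0 (since p = 5/4 > 1).
  So int = F(infinity) - F(4) = 0 - (-2*sqrt(2)) = 2*sqrt(2).
  Finite, so by the integral test, the series converges.

converges


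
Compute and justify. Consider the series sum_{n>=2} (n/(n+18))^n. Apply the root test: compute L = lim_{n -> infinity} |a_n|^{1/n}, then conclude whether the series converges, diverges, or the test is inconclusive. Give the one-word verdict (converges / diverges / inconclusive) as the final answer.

Let a_n denote the general term. Form |a_n|^(1/n) and simplify:
|a_n|^(1/n) = n/(n + 18)
Take the limit as n -> infinity: L = 1.
Since L = 1, the root test is inconclusive. (In fact a_n = (n/(n+18))^n -> e^(-18) != 0, so the nth-term test shows divergence; but the root test itself gives no conclusion.)

inconclusive


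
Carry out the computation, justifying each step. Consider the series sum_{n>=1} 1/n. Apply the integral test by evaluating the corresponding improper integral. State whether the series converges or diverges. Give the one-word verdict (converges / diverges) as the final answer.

Let f(x) = 1/x. Then f is positive, continuous, and decreasing on [1, infinity), so the integral test applies.
Compute the improper integral int_{1}^infinity f(x) dx:
  antiderivative F(x) = log(x).
  As x -> infinity, log(x) -> infinity.
  So int = infinity - log(1) = infinity. By the integral test, the series diverges.

diverges


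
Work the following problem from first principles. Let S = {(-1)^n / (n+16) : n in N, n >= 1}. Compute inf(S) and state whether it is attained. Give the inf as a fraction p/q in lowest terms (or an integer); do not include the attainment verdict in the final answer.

Analysis:
- Values: -1/17, 1/18, -1/19, 1/20, -1/21, ...
- Positive terms (even n): 1/(2+16), 1/(4+16), ... decreasing -> max = 1/18 (n=2).
- Negative terms (odd n): -1/(1+16), -1/(3+16), ... increasing -> min = -1/17 (n=1).
- So sup = 1/18 (attained at n=2); inf = -1/17 (attained at n=1).
Conclusion: inf(S) = -1/17, attained in S.

-1/17


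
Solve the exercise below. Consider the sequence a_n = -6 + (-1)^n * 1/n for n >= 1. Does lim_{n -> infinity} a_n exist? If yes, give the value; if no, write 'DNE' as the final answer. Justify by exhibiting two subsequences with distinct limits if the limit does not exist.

Examine the behaviour of a_n along subsequences.
Even-n subsequence a_{2k} = -6 + 1/(2k) -> -6. Odd-n subsequence a_{2k+1} = -6 - 1/(2k+1) -> -6. Both tend to -6, which suggests the limit is -6; verify directly.
|a_n - (-6)| = |(-1)^n * 1/n| = 1/n for every n >= 1.
Given epsilon > 0, choose a positive integer N > 1/epsilon. Then for all n >= N, |a_n - (-6)| = 1/n <= 1/N < epsilon.
So by the definition of the limit, lim a_n exists and equals -6.

-6


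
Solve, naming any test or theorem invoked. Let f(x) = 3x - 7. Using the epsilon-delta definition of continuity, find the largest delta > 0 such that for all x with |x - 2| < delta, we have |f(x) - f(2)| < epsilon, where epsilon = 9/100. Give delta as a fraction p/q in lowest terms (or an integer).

We compute f(2) = 3*(2) - 7 = -1.
|f(x) - f(2)| = |3x - 7 - (-1)| = |3(x - 2)| = 3|x - 2|.
We need 3|x - 2| < 9/100, i.e. |x - 2| < 9/100 / 3 = 3/100.
So any delta <= 3/100 works. Conversely, if delta > 3/100, then x = 2 + 3/100 satisfies |x - 2| = 3/100 < delta but |f(x) - f(2)| = 3 * 3/100 = 9/100, which is not < 9/100; so no larger delta works.
Hence the largest such delta is 3/100.

3/100


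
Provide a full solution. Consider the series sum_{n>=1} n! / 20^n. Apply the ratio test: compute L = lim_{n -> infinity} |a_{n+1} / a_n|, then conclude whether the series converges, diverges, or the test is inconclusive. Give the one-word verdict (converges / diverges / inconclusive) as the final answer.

Let a_n denote the general term. Form the ratio a_{n+1}/a_n and simplify:
a_{n+1}/a_n = n/20 + 1/20
Take the limit as n -> infinity: L = infinity.
Since L = infinity > 1 (or L = infinity), the ratio test implies the series diverges.

diverges


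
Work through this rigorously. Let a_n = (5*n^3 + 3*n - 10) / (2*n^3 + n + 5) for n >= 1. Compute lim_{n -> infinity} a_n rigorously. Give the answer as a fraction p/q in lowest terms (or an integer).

Divide numerator and denominator by n^3, the highest power:
numerator / n^3 = 5 + 3/n^2 - 10/n^3
denominator / n^3 = 2 + n^(-2) + 5/n^3
As n -> infinity, all terms of the form c/n^k (k >= 1) tend to 0.
So numerator / n^3 -> 5 and denominator / n^3 -> 2.
Therefore lim a_n = 5/2.

5/2


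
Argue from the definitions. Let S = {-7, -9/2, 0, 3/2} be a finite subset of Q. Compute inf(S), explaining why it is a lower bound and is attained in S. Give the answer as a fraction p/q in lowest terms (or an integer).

S is finite, so inf(S) = min(S).
Sorted increasing:
-7, -9/2, 0, 3/2
The extremum is -7.
For every x in S, x >= -7. And -7 is in S, so it is attained.
Therefore inf(S) = -7.

-7


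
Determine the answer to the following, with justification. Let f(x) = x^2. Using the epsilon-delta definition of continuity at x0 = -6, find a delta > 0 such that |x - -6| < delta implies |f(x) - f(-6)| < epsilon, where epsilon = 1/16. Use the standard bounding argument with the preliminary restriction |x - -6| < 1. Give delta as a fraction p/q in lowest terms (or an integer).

Factor: |x^2 - (-6)^2| = |x - -6| * |x + -6|.
Impose |x - -6| < 1 first. Then |x + -6| = |(x - -6) + 2*(-6)| <= |x - -6| + 2*|-6| < 1 + 12 = 13.
So |x^2 - (-6)^2| < delta * 13.
We need delta * 13 <= 1/16, i.e. delta <= 1/16/13 = 1/208.
Since 1/208 < 1, this is tighter than 1; take delta = 1/208.
So delta = 1/208 works.

1/208


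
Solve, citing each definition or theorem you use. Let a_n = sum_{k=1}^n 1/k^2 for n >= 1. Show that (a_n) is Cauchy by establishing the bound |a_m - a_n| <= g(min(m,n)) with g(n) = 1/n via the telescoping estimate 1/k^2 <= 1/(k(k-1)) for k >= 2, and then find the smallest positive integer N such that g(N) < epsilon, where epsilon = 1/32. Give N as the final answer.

For m > n >= 1: |a_m - a_n| = sum_{k=n+1}^m 1/k^2.
Use 1/k^2 <= 1/(k(k-1)) = 1/(k-1) - 1/k for k >= 2:
sum_{k=n+1}^m 1/k^2 <= sum_{k=n+1}^m (1/(k-1) - 1/k) = 1/n - 1/m <= 1/n.
By symmetry the same bound holds with n,m swapped, so |a_m - a_n| <= 1/min(m,n) = g(min(m,n)). Since g(n) -> 0, (a_n) is Cauchy.
Now solve g(N) < 1/32: 1/N < 1/32 <=> N > 1/(1/32) = 32.
The smallest integer strictly greater than 32 is N = 33.
Check: g(33) = 1/33 < 1/32; g(32) = 1/32 >= 1/32. So N = 33.

33


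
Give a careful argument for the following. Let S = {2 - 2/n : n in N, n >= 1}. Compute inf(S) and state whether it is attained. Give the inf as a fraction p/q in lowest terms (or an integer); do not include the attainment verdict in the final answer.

Analysis:
- Values: 0, 1, 4/3, 3/2, ... strictly increasing.
- Minimum is 0 (n=1); inf = 0 (attained).
- 2 - 2/n -> 2 from below; sup = 2, not attained.
Conclusion: inf(S) = 0, attained in S.

0


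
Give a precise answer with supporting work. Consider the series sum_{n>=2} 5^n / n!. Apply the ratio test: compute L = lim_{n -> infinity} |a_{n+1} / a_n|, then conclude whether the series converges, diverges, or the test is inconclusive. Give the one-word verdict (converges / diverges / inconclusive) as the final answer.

Let a_n denote the general term. Form the ratio a_{n+1}/a_n and simplify:
a_{n+1}/a_n = 5/(n + 1)
Take the limit as n -> infinity: L = 0.
Since L = 0 < 1, the ratio test implies the series converges.

converges


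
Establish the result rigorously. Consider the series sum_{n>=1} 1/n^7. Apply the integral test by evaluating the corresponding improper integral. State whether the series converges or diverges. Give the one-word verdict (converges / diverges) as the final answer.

Let f(x) = x^(-7). Then f is positive, continuous, and decreasing on [1, infinity), so the integral test applies.
Compute the improper integral int_{1}^infinity f(x) dx:
  antiderivative F(x) = -1/(6*x^6).
  As x -> infinity, F(x) -> 0 (since p = 7 > 1).
  So int = F(infinity) - F(1) = 0 - (-1/6) = 1/6.
  Finite, so by the integral test, the series converges.

converges


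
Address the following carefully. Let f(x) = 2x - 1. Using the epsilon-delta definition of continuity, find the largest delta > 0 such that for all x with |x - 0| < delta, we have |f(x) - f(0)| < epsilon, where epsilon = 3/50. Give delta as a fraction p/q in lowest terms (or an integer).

We compute f(0) = 2*(0) - 1 = -1.
|f(x) - f(0)| = |2x - 1 - (-1)| = |2(x - 0)| = 2|x - 0|.
We need 2|x - 0| < 3/50, i.e. |x - 0| < 3/50 / 2 = 3/100.
So any delta <= 3/100 works. Conversely, if delta > 3/100, then x = 0 + 3/100 satisfies |x - 0| = 3/100 < delta but |f(x) - f(0)| = 2 * 3/100 = 3/50, which is not < 3/50; so no larger delta works.
Hence the largest such delta is 3/100.

3/100


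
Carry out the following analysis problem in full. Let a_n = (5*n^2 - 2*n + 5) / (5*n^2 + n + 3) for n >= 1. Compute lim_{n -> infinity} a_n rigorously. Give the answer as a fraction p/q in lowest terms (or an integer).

Divide numerator and denominator by n^2, the highest power:
numerator / n^2 = 5 - 2/n + 5/n^2
denominator / n^2 = 5 + 1/n + 3/n^2
As n -> infinity, all terms of the form c/n^k (k >= 1) tend to 0.
So numerator / n^2 -> 5 and denominator / n^2 -> 5.
Therefore lim a_n = 1.

1


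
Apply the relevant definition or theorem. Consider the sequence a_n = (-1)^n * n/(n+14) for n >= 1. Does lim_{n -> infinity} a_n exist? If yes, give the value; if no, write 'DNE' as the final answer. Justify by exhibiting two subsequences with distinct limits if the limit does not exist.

Examine the behaviour of a_n along subsequences.
a_{2k} = 2k/(2k+14) -> 1. a_{2k+1} = -(2k+1)/(2k+15) -> -1.
Since these two subsequential limits are 1 and -1, distinct, the full sequence cannot converge (a convergent sequence has all subsequences tending to the same limit). So lim a_n does not exist.

DNE


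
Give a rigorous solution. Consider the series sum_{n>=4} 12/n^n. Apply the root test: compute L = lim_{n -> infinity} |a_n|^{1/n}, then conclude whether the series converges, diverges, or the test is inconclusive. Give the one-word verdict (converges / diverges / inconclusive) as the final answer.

Let a_n denote the general term. Form |a_n|^(1/n) and simplify:
|a_n|^(1/n) = 12^(1/n)/n
Take the limit as n -> infinity: L = 0.
Since L = 0 < 1, the root test implies convergence.

converges


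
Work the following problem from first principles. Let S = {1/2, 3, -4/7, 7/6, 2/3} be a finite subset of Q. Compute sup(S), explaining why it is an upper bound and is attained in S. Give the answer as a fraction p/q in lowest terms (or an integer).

S is finite, so sup(S) = max(S).
Sorted decreasing:
3, 7/6, 2/3, 1/2, -4/7
The extremum is 3.
For every x in S, x <= 3. And 3 is in S, so it is attained.
Therefore sup(S) = 3.

3


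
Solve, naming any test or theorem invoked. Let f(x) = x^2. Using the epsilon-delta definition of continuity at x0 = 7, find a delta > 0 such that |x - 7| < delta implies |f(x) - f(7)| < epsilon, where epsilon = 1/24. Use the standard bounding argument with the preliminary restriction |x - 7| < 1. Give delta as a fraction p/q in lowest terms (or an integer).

Factor: |x^2 - (7)^2| = |x - 7| * |x + 7|.
Impose |x - 7| < 1 first. Then |x + 7| = |(x - 7) + 2*(7)| <= |x - 7| + 2*|7| < 1 + 14 = 15.
So |x^2 - (7)^2| < delta * 15.
We need delta * 15 <= 1/24, i.e. delta <= 1/24/15 = 1/360.
Since 1/360 < 1, this is tighter than 1; take delta = 1/360.
So delta = 1/360 works.

1/360


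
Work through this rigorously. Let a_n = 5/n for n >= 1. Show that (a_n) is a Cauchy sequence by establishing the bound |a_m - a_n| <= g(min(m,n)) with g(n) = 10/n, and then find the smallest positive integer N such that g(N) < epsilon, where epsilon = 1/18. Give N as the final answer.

For any m, n >= 1, by the triangle inequality:
|a_m - a_n| = |5/m - 5/n| <= 5*1/m + 5*1/n <= 10/min(m,n).
So g(n) = 10/n bounds the Cauchy difference. Since g(n) -> 0, (a_n) is Cauchy.
Now solve g(N) < 1/18: 10/N < 1/18 <=> N > 10 / (1/18) = 180.
The smallest integer strictly greater than 180 is N = 181.
Check: g(181) = 10/181 = 10/181 < 1/18; g(180) = 1/18 >= 1/18. So N = 181.

181


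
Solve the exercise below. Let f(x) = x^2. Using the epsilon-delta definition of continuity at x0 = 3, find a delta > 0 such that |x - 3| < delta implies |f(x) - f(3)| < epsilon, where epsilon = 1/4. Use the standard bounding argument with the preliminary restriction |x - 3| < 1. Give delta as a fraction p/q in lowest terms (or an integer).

Factor: |x^2 - (3)^2| = |x - 3| * |x + 3|.
Impose |x - 3| < 1 first. Then |x + 3| = |(x - 3) + 2*(3)| <= |x - 3| + 2*|3| < 1 + 6 = 7.
So |x^2 - (3)^2| < delta * 7.
We need delta * 7 <= 1/4, i.e. delta <= 1/4/7 = 1/28.
Since 1/28 < 1, this is tighter than 1; take delta = 1/28.
So delta = 1/28 works.

1/28
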